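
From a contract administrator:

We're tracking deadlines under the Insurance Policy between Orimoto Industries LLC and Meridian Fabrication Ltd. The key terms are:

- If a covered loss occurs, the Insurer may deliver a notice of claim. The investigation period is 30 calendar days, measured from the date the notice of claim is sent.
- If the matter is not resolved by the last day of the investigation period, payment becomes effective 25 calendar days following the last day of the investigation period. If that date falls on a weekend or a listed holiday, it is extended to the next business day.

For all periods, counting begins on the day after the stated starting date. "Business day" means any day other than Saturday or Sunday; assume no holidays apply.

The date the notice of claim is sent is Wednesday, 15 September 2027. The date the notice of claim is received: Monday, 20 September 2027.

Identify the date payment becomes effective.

9 November 2027

The last day of the investigation period: 15 September 2027 + 30 days = 15 October 2027.
Adding 25 calendar days to 15 October 2027 gives 9 November 2027, which is the date payment becomes effective. 9 November 2027 is a Tuesday, so no roll-forward applies.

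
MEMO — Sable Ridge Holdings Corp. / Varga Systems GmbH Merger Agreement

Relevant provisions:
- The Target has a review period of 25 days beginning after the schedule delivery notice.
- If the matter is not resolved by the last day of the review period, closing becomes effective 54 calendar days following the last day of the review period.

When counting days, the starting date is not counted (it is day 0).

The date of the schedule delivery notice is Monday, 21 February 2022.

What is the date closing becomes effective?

The last day of the review period: 21 February 2022 + 25 days = 18 March 2022.
The date closing becomes effective: 18 March 2022 + 54 days = 11 May 2022.

11 May 2022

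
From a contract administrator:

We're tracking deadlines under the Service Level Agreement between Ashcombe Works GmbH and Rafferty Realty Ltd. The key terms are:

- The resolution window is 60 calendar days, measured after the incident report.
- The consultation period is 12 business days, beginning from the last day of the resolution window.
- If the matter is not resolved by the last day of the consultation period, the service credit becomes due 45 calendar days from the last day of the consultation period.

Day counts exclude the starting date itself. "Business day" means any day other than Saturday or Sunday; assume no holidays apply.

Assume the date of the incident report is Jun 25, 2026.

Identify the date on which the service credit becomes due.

Adding 60 calendar days to Jun 25, 2026 gives Aug 24, 2026, which is the last day of the resolution window.
The last day of the consultation period: 12 business days after Monday, Aug 24, 2026, skipping weekends — Aug 25, Aug 26, Aug 27, Aug 28, …, Sep 7, Sep 8, Sep 9 — lands on Wednesday, Sep 9, 2026.
The date on which the service credit becomes due: 45 calendar days after Sep 9, 2026 is Oct 24, 2026.

Oct 24, 2026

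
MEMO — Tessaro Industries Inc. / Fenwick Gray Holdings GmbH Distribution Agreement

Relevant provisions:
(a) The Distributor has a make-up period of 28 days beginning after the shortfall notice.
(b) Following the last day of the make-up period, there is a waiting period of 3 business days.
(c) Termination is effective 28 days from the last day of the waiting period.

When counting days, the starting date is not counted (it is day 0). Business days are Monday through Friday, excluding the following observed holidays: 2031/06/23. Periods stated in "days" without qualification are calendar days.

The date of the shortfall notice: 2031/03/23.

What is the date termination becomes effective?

2031/05/21

The last day of the make-up period: 28 calendar days after 2031/03/23 is 2031/04/20.
The last day of the waiting period: counting 3 business days from Sunday, 2031/04/20 (Apr 21, Apr 22, Apr 23, skipping weekends) reaches Wednesday, 2031/04/23.
The date termination becomes effective: 2031/04/23 + 28 days = 2031/05/21.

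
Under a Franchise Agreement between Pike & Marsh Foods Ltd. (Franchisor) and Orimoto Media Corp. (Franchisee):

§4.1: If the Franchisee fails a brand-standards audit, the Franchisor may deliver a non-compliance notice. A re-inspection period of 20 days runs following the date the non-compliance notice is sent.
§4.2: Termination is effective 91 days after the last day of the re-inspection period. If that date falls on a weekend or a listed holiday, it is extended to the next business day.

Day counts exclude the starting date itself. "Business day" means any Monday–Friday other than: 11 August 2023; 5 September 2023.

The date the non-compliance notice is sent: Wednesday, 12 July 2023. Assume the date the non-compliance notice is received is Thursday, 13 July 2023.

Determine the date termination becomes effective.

Adding 20 calendar days to 12 July 2023 gives 1 August 2023, which is the last day of the re-inspection period.
The date termination becomes effective: 91 calendar days after 1 August 2023 is 31 October 2023. 31 October 2023 is a Tuesday and is not a listed holiday, so no roll-forward applies.

31 October 2023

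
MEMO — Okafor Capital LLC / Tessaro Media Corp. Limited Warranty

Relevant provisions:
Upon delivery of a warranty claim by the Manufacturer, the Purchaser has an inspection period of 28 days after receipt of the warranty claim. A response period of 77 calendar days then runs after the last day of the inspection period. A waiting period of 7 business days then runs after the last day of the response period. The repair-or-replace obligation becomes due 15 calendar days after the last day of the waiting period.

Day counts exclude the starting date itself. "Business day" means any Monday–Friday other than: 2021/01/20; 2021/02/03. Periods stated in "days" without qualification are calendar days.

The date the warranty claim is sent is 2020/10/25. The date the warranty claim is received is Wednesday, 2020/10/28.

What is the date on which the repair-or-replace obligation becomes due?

2021/03/06

Adding 28 calendar days to 2020/10/28 gives 2020/11/25, which is the last day of the inspection period.
Adding 77 calendar days to 2020/11/25 gives 2021/02/10, which is the last day of the response period.
The last day of the waiting period: counting 7 business days from Wednesday, 2021/02/10 (Feb 11, Feb 12, Feb 15, Feb 16, Feb 17, Feb 18, Feb 19, skipping weekends) reaches Friday, 2021/02/19.
The date on which the repair-or-replace obligation becomes due: 2021/02/19 + 15 days = 2021/03/06.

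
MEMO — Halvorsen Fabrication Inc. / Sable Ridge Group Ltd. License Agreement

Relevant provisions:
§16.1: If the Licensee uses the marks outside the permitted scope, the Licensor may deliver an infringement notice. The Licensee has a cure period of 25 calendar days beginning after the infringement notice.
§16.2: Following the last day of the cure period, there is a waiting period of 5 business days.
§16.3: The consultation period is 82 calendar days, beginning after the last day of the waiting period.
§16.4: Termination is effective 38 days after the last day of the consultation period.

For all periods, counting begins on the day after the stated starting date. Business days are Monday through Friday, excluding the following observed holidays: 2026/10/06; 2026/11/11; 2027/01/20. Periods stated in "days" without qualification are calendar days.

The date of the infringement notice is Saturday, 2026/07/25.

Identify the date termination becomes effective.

2026/12/24

The last day of the cure period: 2026/07/25 + 25 days = 2026/08/19.
The last day of the waiting period: counting 5 business days from Wednesday, 2026/08/19 (Aug 20, Aug 21, Aug 24, Aug 25, Aug 26, skipping weekends) reaches Wednesday, 2026/08/26.
Adding 82 calendar days to 2026/08/26 gives 2026/11/16, which is the last day of the consultation period.
The date termination becomes effective: 38 calendar days after 2026/11/16 is 2026/12/24.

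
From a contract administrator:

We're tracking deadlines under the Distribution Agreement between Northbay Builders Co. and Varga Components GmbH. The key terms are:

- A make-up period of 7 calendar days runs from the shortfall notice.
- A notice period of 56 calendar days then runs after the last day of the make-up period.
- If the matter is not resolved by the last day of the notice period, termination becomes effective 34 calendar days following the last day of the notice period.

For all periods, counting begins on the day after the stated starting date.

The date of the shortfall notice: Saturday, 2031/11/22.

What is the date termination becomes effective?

2032/02/27

The last day of the make-up period: 2031/11/22 + 7 days = 2031/11/29.
Adding 56 calendar days to 2031/11/29 gives 2032/01/24, which is the last day of the notice period.
The date termination becomes effective: 2032/01/24 + 34 days = 2032/02/27.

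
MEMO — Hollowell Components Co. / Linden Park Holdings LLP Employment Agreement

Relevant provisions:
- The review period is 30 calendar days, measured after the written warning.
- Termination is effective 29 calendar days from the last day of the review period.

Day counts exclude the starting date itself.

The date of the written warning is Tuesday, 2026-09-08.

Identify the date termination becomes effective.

The last day of the review period: 2026-09-08 + 30 days = 2026-10-08.
Adding 29 calendar days to 2026-10-08 gives 2026-11-06, which is the date termination becomes effective.

2026-11-06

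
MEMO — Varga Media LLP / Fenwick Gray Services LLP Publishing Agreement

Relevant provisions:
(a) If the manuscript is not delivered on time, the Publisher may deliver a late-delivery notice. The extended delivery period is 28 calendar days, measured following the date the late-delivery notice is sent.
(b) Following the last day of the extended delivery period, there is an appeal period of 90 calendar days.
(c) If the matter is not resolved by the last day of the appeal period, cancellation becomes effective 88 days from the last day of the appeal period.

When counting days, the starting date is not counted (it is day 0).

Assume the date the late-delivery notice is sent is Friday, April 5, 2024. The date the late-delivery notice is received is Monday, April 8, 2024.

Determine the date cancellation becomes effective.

October 28, 2024

The last day of the extended delivery period: April 5, 2024 + 28 days = May 3, 2024.
The last day of the appeal period: 90 calendar days after May 3, 2024 is August 1, 2024.
Adding 88 calendar days to August 1, 2024 gives October 28, 2024, which is the date cancellation becomes effective.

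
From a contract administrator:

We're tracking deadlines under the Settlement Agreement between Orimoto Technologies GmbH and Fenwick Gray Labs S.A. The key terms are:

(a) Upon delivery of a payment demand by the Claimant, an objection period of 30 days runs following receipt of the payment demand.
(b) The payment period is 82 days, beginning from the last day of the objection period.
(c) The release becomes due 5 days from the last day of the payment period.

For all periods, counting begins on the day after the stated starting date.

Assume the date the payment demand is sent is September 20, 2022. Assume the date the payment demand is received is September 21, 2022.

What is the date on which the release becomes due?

January 16, 2023

The last day of the objection period: 30 calendar days after September 21, 2022 is October 21, 2022.
Adding 82 calendar days to October 21, 2022 gives January 11, 2023, which is the last day of the payment period.
The date on which the release becomes due: January 11, 2023 + 5 days = January 16, 2023.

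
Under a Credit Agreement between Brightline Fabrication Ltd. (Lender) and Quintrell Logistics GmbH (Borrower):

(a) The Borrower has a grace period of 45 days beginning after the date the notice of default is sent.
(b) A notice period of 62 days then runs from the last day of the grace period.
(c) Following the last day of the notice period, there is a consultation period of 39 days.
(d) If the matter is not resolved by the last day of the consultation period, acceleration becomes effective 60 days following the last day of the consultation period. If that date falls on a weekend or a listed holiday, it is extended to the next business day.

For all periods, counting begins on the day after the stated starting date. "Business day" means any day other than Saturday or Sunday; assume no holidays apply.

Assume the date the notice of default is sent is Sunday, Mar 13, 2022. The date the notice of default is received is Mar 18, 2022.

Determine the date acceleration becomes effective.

Adding 45 calendar days to Mar 13, 2022 gives Apr 27, 2022, which is the last day of the grace period.
The last day of the notice period: Apr 27, 2022 + 62 days = Jun 28, 2022.
Adding 39 calendar days to Jun 28, 2022 gives Aug 6, 2022, which is the last day of the consultation period.
The date acceleration becomes effective: Aug 6, 2022 + 60 days = Oct 5, 2022. Oct 5, 2022 is a Wednesday, so no roll-forward applies.

Oct 5, 2022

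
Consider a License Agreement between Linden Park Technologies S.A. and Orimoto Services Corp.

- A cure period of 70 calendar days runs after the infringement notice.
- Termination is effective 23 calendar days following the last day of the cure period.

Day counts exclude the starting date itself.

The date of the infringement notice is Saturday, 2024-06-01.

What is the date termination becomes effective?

The last day of the cure period: 2024-06-01 + 70 days = 2024-08-10.
The date termination becomes effective: 2024-08-10 + 23 days = 2024-09-02.

2024-09-02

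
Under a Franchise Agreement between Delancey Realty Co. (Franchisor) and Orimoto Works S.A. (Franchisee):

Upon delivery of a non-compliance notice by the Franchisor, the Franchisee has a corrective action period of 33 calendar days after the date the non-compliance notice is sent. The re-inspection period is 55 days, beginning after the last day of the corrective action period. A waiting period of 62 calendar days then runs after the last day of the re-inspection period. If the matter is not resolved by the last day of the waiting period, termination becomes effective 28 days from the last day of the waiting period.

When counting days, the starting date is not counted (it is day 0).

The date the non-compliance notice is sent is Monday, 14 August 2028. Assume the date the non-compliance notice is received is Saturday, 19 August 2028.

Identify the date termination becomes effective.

The last day of the corrective action period: 33 calendar days after 14 August 2028 is 16 September 2028.
The last day of the re-inspection period: 16 September 2028 + 55 days = 10 November 2028.
The last day of the waiting period: 10 November 2028 + 62 days = 11 January 2029.
The date termination becomes effective: 28 calendar days after 11 January 2029 is 8 February 2029.

8 February 2029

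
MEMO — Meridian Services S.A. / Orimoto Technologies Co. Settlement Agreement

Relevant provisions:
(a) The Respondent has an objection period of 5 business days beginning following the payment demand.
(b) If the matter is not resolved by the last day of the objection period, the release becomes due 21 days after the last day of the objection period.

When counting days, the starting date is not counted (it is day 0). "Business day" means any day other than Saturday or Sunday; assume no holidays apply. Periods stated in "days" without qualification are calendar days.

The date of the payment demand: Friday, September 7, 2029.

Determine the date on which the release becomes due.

October 5, 2029

The last day of the objection period: counting 5 business days from Friday, September 7, 2029 (Sep 10, Sep 11, Sep 12, Sep 13, Sep 14, skipping weekends) reaches Friday, September 14, 2029.
The date on which the release becomes due: September 14, 2029 + 21 days = October 5, 2029.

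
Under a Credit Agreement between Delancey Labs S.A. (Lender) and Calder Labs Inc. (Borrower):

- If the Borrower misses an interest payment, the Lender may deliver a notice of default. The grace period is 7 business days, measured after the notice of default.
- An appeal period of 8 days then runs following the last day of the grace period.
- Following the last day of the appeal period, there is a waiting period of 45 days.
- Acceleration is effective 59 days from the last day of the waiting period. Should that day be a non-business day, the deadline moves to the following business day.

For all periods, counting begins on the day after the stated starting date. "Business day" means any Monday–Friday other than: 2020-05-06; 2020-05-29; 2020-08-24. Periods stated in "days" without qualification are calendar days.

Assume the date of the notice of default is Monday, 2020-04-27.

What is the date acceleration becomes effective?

2020-08-27

From Monday, 2020-04-27, 7 business days (Apr 28, Apr 29, Apr 30, May 1, May 4, May 5, May 7, skipping weekends and the listed holiday on May 6) brings us to Thursday, 2020-05-07, which is the last day of the grace period.
The last day of the appeal period: 2020-05-07 + 8 days = 2020-05-15.
The last day of the waiting period: 2020-05-15 + 45 days = 2020-06-29.
Adding 59 calendar days to 2020-06-29 gives 2020-08-27, which is the date acceleration becomes effective. 2020-08-27 is a Thursday and is not a listed holiday, so no roll-forward applies.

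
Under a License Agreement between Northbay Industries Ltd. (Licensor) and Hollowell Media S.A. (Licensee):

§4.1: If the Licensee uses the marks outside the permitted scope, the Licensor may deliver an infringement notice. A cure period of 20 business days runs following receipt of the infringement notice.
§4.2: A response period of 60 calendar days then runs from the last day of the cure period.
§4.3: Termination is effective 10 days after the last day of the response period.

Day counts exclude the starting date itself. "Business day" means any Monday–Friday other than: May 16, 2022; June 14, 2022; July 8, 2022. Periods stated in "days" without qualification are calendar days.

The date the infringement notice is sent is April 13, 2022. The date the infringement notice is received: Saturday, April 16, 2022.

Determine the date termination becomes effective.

July 22, 2022

From Saturday, April 16, 2022, 20 business days (Apr 18, Apr 19, Apr 20, Apr 21, …, May 11, May 12, May 13, skipping weekends) brings us to Friday, May 13, 2022, which is the last day of the cure period.
Adding 60 calendar days to May 13, 2022 gives July 12, 2022, which is the last day of the response period.
Adding 10 calendar days to July 12, 2022 gives July 22, 2022, which is the date termination becomes effective.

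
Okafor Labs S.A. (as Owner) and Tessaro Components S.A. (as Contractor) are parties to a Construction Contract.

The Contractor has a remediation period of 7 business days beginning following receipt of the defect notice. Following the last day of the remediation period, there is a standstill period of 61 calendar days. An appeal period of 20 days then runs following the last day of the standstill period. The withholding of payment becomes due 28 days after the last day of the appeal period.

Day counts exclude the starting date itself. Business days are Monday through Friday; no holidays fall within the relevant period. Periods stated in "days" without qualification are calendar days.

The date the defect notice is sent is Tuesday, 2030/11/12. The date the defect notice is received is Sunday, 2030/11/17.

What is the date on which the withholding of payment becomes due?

From Sunday, 2030/11/17, 7 business days (Nov 18, Nov 19, Nov 20, Nov 21, Nov 22, Nov 25, Nov 26, skipping weekends) brings us to Tuesday, 2030/11/26, which is the last day of the remediation period.
Adding 61 calendar days to 2030/11/26 gives 2031/01/26, which is the last day of the standstill period.
The last day of the appeal period: 2031/01/26 + 20 days = 2031/02/15.
The date on which the withholding of payment becomes due: 28 calendar days after 2031/02/15 is 2031/03/15.

2031/03/15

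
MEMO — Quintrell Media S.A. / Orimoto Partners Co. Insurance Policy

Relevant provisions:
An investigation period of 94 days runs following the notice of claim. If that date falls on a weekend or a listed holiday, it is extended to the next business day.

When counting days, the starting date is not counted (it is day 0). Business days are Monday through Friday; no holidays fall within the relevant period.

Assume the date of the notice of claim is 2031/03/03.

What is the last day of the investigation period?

The last day of the investigation period: 2031/03/03 + 94 days = 2031/06/05. 2031/06/05 is a Thursday, so no roll-forward applies.

2031/06/05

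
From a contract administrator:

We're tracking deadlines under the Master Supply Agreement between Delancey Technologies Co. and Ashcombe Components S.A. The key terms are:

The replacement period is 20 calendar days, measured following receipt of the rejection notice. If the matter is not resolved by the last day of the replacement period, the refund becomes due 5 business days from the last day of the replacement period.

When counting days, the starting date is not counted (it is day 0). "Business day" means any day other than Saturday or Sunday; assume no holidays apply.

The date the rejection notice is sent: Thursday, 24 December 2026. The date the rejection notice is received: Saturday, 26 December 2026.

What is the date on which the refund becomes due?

Adding 20 calendar days to 26 December 2026 gives 15 January 2027, which is the last day of the replacement period.
The date on which the refund becomes due: 5 business days after Friday, 15 January 2027, skipping weekends — Jan 18, Jan 19, Jan 20, Jan 21, Jan 22 — lands on Friday, 22 January 2027.

22 January 2027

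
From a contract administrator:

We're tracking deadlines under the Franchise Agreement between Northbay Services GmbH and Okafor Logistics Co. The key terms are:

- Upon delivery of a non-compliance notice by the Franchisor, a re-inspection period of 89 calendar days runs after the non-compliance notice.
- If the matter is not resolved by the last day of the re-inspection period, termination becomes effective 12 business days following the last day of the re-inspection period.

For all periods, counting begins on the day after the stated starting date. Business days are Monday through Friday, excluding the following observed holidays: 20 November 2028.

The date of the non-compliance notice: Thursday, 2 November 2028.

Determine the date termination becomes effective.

The last day of the re-inspection period: 2 November 2028 + 89 days = 30 January 2029.
From Tuesday, 30 January 2029, 12 business days (Jan 31, Feb 1, Feb 2, Feb 5, …, Feb 13, Feb 14, Feb 15, skipping weekends) brings us to Thursday, 15 February 2029, which is the date termination becomes effective.

15 February 2029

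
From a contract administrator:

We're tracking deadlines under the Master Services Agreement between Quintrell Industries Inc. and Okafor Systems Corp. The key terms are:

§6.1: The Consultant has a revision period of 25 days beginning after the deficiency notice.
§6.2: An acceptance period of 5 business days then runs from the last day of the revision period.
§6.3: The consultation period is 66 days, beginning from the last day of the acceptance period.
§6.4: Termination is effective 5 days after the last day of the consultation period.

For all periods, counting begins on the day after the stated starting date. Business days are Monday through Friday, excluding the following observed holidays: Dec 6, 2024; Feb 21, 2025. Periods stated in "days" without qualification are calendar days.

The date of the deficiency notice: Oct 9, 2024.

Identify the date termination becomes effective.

Jan 18, 2025

The last day of the revision period: Oct 9, 2024 + 25 days = Nov 3, 2024.
The last day of the acceptance period: 5 business days after Sunday, Nov 3, 2024, skipping weekends — Nov 4, Nov 5, Nov 6, Nov 7, Nov 8 — lands on Friday, Nov 8, 2024.
The last day of the consultation period: Nov 8, 2024 + 66 days = Jan 13, 2025.
The date termination becomes effective: 5 calendar days after Jan 13, 2025 is Jan 18, 2025.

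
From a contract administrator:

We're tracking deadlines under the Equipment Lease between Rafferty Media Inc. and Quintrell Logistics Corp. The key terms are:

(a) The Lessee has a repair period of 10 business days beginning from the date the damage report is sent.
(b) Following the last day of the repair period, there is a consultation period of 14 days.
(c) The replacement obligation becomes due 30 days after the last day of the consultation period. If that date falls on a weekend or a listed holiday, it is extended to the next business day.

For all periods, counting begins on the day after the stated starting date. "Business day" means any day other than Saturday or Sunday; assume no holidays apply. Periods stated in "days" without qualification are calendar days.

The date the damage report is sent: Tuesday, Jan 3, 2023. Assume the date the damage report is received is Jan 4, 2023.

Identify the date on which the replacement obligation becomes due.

Mar 2, 2023

The last day of the repair period: 10 business days after Tuesday, Jan 3, 2023, skipping weekends — Jan 4, Jan 5, Jan 6, Jan 9, Jan 10, Jan 11, Jan 12, Jan 13, Jan 16, Jan 17 — lands on Tuesday, Jan 17, 2023.
The last day of the consultation period: Jan 17, 2023 + 14 days = Jan 31, 2023.
The date on which the replacement obligation becomes due: Jan 31, 2023 + 30 days = Mar 2, 2023. Mar 2, 2023 is a Thursday, so no roll-forward applies.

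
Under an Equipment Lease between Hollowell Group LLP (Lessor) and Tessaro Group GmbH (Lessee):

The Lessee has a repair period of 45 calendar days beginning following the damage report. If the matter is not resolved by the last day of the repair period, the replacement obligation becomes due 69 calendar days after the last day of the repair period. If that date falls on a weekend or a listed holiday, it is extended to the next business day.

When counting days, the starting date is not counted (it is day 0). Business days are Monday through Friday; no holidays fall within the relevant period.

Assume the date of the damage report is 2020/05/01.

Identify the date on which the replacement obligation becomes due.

Adding 45 calendar days to 2020/05/01 gives 2020/06/15, which is the last day of the repair period.
The date on which the replacement obligation becomes due: 69 calendar days after 2020/06/15 is 2020/08/23. That falls on a Sunday, so it rolls to the next business day, Monday, 2020/08/24.

2020/08/24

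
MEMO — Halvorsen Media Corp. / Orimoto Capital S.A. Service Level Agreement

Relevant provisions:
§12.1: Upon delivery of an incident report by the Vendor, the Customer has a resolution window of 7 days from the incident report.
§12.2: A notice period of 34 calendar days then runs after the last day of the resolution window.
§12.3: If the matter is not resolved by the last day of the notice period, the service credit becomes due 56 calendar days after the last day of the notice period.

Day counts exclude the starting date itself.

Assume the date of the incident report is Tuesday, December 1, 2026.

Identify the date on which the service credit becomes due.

Adding 7 calendar days to December 1, 2026 gives December 8, 2026, which is the last day of the resolution window.
The last day of the notice period: December 8, 2026 + 34 days = January 11, 2027.
The date on which the service credit becomes due: 56 calendar days after January 11, 2027 is March 8, 2027.

March 8, 2027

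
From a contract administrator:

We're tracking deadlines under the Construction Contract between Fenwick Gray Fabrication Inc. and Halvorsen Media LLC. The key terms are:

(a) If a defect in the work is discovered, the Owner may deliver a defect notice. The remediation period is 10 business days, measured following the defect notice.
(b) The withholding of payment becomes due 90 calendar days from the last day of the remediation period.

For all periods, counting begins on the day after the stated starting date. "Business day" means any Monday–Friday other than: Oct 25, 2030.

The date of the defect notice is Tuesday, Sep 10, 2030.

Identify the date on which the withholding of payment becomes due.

Dec 23, 2030

From Tuesday, Sep 10, 2030, 10 business days (Sep 11, Sep 12, Sep 13, Sep 16, Sep 17, Sep 18, Sep 19, Sep 20, Sep 23, Sep 24, skipping weekends) brings us to Tuesday, Sep 24, 2030, which is the last day of the remediation period.
Adding 90 calendar days to Sep 24, 2030 gives Dec 23, 2030, which is the date on which the withholding of payment becomes due.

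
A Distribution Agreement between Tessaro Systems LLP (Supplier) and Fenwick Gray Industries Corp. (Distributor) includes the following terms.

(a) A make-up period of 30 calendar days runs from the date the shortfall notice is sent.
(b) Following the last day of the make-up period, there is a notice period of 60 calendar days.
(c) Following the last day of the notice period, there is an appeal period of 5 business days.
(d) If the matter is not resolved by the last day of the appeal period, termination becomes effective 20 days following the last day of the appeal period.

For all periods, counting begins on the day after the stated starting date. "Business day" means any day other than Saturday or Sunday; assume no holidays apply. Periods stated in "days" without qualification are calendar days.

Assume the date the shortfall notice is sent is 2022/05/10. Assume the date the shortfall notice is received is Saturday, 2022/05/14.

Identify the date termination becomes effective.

The last day of the make-up period: 2022/05/10 + 30 days = 2022/06/09.
The last day of the notice period: 60 calendar days after 2022/06/09 is 2022/08/08.
The last day of the appeal period: counting 5 business days from Monday, 2022/08/08 (Aug 9, Aug 10, Aug 11, Aug 12, Aug 15, skipping weekends) reaches Monday, 2022/08/15.
The date termination becomes effective: 20 calendar days after 2022/08/15 is 2022/09/04.

2022/09/04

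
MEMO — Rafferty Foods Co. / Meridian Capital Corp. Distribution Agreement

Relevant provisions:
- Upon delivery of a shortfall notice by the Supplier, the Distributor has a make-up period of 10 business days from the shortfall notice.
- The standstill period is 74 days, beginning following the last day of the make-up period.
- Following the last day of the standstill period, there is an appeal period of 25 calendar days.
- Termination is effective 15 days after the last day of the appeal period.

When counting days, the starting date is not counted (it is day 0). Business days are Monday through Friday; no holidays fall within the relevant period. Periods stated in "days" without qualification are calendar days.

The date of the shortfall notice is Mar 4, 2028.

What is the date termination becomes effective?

The last day of the make-up period: 10 business days after Saturday, Mar 4, 2028, skipping weekends — Mar 6, Mar 7, Mar 8, Mar 9, Mar 10, Mar 13, Mar 14, Mar 15, Mar 16, Mar 17 — lands on Friday, Mar 17, 2028.
Adding 74 calendar days to Mar 17, 2028 gives May 30, 2028, which is the last day of the standstill period.
The last day of the appeal period: May 30, 2028 + 25 days = Jun 24, 2028.
Adding 15 calendar days to Jun 24, 2028 gives Jul 9, 2028, which is the date termination becomes effective.

Jul 9, 2028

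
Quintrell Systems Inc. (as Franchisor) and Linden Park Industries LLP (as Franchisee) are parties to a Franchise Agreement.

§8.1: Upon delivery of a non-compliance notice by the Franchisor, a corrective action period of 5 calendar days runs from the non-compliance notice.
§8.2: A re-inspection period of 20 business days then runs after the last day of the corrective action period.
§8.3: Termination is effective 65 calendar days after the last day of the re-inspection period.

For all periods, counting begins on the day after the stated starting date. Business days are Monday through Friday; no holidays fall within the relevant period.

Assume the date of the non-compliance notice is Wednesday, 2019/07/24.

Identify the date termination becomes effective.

The last day of the corrective action period: 5 calendar days after 2019/07/24 is 2019/07/29.
The last day of the re-inspection period: 20 business days after Monday, 2019/07/29, skipping weekends — Jul 30, Jul 31, Aug 1, Aug 2, …, Aug 22, Aug 23, Aug 26 — lands on Monday, 2019/08/26.
Adding 65 calendar days to 2019/08/26 gives 2019/10/30, which is the date termination becomes effective.

2019/10/30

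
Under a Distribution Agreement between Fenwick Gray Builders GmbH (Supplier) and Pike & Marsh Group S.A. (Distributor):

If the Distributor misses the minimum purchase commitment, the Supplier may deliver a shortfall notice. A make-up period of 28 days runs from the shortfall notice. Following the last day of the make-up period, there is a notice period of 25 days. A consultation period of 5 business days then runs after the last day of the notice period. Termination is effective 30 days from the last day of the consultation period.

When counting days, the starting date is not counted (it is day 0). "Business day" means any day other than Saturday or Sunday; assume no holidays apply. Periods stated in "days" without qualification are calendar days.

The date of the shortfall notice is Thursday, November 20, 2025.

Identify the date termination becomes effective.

The last day of the make-up period: 28 calendar days after November 20, 2025 is December 18, 2025.
Adding 25 calendar days to December 18, 2025 gives January 12, 2026, which is the last day of the notice period.
The last day of the consultation period: counting 5 business days from Monday, January 12, 2026 (Jan 13, Jan 14, Jan 15, Jan 16, Jan 19, skipping weekends) reaches Monday, January 19, 2026.
Adding 30 calendar days to January 19, 2026 gives February 18, 2026, which is the date termination becomes effective.

February 18, 2026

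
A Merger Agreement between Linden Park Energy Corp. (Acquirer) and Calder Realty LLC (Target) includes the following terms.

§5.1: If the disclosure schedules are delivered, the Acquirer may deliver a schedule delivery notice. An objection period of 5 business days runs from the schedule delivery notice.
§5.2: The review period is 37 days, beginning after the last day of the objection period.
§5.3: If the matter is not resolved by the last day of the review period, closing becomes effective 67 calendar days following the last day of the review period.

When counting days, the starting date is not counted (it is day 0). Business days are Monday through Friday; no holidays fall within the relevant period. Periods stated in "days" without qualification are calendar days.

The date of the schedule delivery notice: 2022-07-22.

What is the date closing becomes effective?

From Friday, 2022-07-22, 5 business days (Jul 25, Jul 26, Jul 27, Jul 28, Jul 29, skipping weekends) brings us to Friday, 2022-07-29, which is the last day of the objection period.
The last day of the review period: 37 calendar days after 2022-07-29 is 2022-09-04.
The date closing becomes effective: 2022-09-04 + 67 days = 2022-11-10.

2022-11-10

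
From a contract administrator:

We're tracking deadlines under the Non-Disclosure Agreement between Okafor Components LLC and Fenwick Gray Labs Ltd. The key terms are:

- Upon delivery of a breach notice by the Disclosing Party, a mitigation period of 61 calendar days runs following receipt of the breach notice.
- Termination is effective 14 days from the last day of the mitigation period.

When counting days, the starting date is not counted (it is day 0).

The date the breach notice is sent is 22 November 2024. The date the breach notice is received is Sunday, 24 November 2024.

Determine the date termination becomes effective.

Adding 61 calendar days to 24 November 2024 gives 24 January 2025, which is the last day of the mitigation period.
The date termination becomes effective: 14 calendar days after 24 January 2025 is 7 February 2025.

7 February 2025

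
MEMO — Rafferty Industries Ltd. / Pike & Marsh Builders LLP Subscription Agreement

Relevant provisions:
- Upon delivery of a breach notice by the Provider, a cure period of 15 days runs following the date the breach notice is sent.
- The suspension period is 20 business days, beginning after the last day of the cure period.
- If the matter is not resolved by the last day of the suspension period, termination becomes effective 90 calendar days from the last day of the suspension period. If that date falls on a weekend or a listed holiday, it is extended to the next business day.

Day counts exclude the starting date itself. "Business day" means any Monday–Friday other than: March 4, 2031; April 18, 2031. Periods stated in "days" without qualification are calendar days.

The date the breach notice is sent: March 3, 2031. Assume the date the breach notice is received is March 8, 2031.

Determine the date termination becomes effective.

The last day of the cure period: March 3, 2031 + 15 days = March 18, 2031.
The last day of the suspension period: counting 20 business days from Tuesday, March 18, 2031 (Mar 19, Mar 20, Mar 21, Mar 24, …, Apr 11, Apr 14, Apr 15, skipping weekends) reaches Tuesday, April 15, 2031.
The date termination becomes effective: 90 calendar days after April 15, 2031 is July 14, 2031. July 14, 2031 is a Monday and is not a listed holiday, so no roll-forward applies.

July 14, 2031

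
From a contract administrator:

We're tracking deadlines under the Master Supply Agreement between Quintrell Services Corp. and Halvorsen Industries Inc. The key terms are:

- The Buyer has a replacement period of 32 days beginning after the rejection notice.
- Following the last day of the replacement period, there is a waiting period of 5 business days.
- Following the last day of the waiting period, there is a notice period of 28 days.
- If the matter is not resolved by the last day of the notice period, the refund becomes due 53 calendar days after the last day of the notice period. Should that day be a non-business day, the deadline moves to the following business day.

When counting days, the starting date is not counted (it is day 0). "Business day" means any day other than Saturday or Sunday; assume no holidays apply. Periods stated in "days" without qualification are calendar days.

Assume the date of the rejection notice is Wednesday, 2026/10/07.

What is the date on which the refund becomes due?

The last day of the replacement period: 2026/10/07 + 32 days = 2026/11/08.
From Sunday, 2026/11/08, 5 business days (Nov 9, Nov 10, Nov 11, Nov 12, Nov 13, skipping weekends) brings us to Friday, 2026/11/13, which is the last day of the waiting period.
The last day of the notice period: 28 calendar days after 2026/11/13 is 2026/12/11.
The date on which the refund becomes due: 2026/12/11 + 53 days = 2027/02/02. 2027/02/02 is a Tuesday, so no roll-forward applies.

2027/02/02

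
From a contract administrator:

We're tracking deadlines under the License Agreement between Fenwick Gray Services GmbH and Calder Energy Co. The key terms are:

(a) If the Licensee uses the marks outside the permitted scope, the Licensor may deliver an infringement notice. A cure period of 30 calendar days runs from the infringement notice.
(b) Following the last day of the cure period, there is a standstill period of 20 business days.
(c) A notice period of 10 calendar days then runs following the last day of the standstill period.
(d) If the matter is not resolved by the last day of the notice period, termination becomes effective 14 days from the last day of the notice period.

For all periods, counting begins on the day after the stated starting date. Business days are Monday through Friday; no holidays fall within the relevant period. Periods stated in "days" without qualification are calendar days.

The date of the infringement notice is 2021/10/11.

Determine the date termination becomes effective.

The last day of the cure period: 30 calendar days after 2021/10/11 is 2021/11/10.
The last day of the standstill period: counting 20 business days from Wednesday, 2021/11/10 (Nov 11, Nov 12, Nov 15, Nov 16, …, Dec 6, Dec 7, Dec 8, skipping weekends) reaches Wednesday, 2021/12/08.
The last day of the notice period: 2021/12/08 + 10 days = 2021/12/18.
Adding 14 calendar days to 2021/12/18 gives 2022/01/01, which is the date termination becomes effective.

2022/01/01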